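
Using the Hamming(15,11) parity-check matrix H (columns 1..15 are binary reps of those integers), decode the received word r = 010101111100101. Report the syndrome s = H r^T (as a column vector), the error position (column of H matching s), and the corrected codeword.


s = (1, 1, 1, 0)^T, error position = 14, corrected codeword c = 010101111100111

Compute s = H r^T mod 2 one row at a time:
  s_1 = 1 + 1 + 1 + 0 + 0 + 1 + 0 + 1 = 5 ≡ 1 (mod 2).
  s_2 = 1 + 0 + 1 + 1 + 0 + 1 + 0 + 1 = 5 ≡ 1 (mod 2).
  s_3 = 1 + 0 + 1 + 1 + 1 + 0 + 0 + 1 = 5 ≡ 1 (mod 2).
  s_4 = 0 + 0 + 0 + 1 + 1 + 0 + 1 + 1 = 4 ≡ 0 (mod 2).
s = (1, 1, 1, 0)^T — this equals column 14 of H (binary 1110), so error is at position 14.
Correct: flip bit 14 of r = 010101111100101 to get c = 010101111100111.


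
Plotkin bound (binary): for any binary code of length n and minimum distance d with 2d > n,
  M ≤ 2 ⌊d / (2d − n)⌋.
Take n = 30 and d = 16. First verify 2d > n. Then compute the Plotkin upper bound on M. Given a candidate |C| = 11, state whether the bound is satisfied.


Plotkin bound M ≤ 16; given |C| = 11 ≤ bound (satisfied).

Check applicability: 2d = 32, n = 30.
2d − n = 2 > 0, so Plotkin applies.
Compute d/(2d−n) = 16/2 ≈ 8.0000.
⌊d/(2d−n)⌋ = 8.
Plotkin bound: M ≤ 2·8 = 16.
Given |C| = 11, check: satisfied.
This |C| is below the Plotkin bound.


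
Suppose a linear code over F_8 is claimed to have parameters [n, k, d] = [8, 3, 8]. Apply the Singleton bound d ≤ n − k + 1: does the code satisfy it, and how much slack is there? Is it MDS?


Singleton RHS = n − k + 1 = 6, slack = -2, bound violated (no such code; not MDS).

Singleton bound: d ≤ n − k + 1.
Here n = 8, k = 3, so n − k + 1 = 6.
Given d = 8, check d ≤ 6: NO.
Slack = (n − k + 1) − d = -2.
The slack is negative: d = 8 exceeds n − k + 1 = 6 by 2, so the Singleton bound is violated and no linear [8, 3, 8]_8 code can exist. In particular it is not MDS (MDS requires d = n − k + 1 exactly).
Description: the claimed parameters are [8, 3, 8]_8; such a code would be impossible (violates the Singleton bound).


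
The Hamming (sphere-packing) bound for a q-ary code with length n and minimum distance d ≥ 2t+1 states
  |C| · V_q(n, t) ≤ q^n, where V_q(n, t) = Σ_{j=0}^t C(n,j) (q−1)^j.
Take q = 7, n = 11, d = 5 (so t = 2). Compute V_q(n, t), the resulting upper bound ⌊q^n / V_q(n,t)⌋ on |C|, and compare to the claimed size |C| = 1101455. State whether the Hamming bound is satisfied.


V_q(n, t) = 2047, q^n = 1977326743, Hamming bound = 965963, |C| = 1101455 > bound (violated).

Step 1: Compute V_q(n, t) = Σ_{j=0}^2 C(n, j) (q−1)^j.
  j = 0: C(11,0)·(6)^0 = 1·1 = 1.
  j = 1: C(11,1)·(6)^1 = 11·6 = 66.
  j = 2: C(11,2)·(6)^2 = 55·36 = 1980.
  V_q(n, t) = 1 + 66 + 1980 = 2047.
Step 2: q^n = 7^11 = 1977326743.
Step 3: Hamming bound ⌊q^n / V_q(n,t)⌋ = ⌊1977326743/2047⌋ = 965963.
Step 4: Compare |C| = 1101455 to 965963: violated.
The claimed |C| lies above the Hamming bound, so no 7-ary code of length 11 with d ≥ 5 can have 1101455 codewords.


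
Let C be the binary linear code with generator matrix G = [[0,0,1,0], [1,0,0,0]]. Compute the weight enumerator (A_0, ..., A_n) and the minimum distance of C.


Weight distribution: A_0 = 1, A_1 = 2, A_2 = 1. Minimum distance d = 1.

Enumerate all 2^2 = 4 messages m ∈ F_2^2.
For each, compute codeword c = mG in F_2^4, then tally its weight.
  m = 00 → c = 0000, weight = 0.
  m = 10 → c = 0010, weight = 1.
  m = 01 → c = 1000, weight = 1.
  m = 11 → c = 1010, weight = 2.
Tally weights:
  weight 0: 1 codewords.
  weight 1: 2 codewords.
  weight 2: 1 codewords.
Minimum distance d = smallest w > 0 with A_w > 0 = 1.
Sanity: Σ A_w = 4 = 2^2 = 4 ✓.


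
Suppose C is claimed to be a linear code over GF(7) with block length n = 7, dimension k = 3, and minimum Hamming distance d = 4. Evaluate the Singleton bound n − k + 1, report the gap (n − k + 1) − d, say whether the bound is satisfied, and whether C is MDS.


Singleton RHS = n − k + 1 = 5, slack = 1, bound satisfied, not MDS.

Singleton bound: d ≤ n − k + 1.
Here n = 7, k = 3, so n − k + 1 = 5.
Given d = 4, check d ≤ 5: YES.
Slack = (n − k + 1) − d = 1.
The code is NOT MDS (slack = 1 > 0).
Description: the claimed parameters are [7, 3, 4]_7; such a code would be non-MDS.


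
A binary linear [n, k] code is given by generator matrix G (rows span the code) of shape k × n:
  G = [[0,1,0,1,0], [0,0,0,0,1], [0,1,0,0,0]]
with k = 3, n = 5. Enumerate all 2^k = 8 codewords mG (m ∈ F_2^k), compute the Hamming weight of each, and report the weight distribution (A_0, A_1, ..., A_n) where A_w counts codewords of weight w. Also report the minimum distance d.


Weight distribution: A_0 = 1, A_1 = 3, A_2 = 3, A_3 = 1. Minimum distance d = 1.

Enumerate all 2^3 = 8 messages m ∈ F_2^3.
For each, compute codeword c = mG in F_2^5, then tally its weight.
  m = 000 → c = 00000, weight = 0.
  m = 100 → c = 01010, weight = 2.
  m = 010 → c = 00001, weight = 1.
  m = 110 → c = 01011, weight = 3.
  m = 001 → c = 01000, weight = 1.
  m = 101 → c = 00010, weight = 1.
  m = 011 → c = 01001, weight = 2.
  m = 111 → c = 00011, weight = 2.
Tally weights:
  weight 0: 1 codewords.
  weight 1: 3 codewords.
  weight 2: 3 codewords.
  weight 3: 1 codewords.
Minimum distance d = smallest w > 0 with A_w > 0 = 1.
Sanity: Σ A_w = 8 = 2^3 = 8 ✓.


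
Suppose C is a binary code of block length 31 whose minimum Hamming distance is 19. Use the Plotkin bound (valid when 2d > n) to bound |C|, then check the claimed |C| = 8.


Plotkin bound M ≤ 4; given |C| = 8 > bound (violated).

Check applicability: 2d = 38, n = 31.
2d − n = 7 > 0, so Plotkin applies.
Compute d/(2d−n) = 19/7 ≈ 2.7143.
⌊d/(2d−n)⌋ = 2.
Plotkin bound: M ≤ 2·2 = 4.
Given |C| = 8, check: VIOLATED.
This |C| is above the Plotkin bound, so no binary code with n = 31, d = 19 and 8 codewords exists.


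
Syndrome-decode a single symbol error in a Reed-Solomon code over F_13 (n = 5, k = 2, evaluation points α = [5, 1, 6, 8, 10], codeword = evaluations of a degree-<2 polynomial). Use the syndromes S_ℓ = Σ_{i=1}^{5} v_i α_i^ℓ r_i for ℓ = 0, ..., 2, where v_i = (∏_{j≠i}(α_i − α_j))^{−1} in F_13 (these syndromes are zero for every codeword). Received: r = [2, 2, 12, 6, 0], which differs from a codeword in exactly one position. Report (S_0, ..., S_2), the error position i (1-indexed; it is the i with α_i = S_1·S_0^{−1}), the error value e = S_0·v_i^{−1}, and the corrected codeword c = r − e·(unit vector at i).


S = (12, 12, 12), error at position 2, error magnitude e = 1, c = [2, 1, 12, 6, 0].

Step 1: column multipliers v_i = (∏_{j≠i}(α_i − α_j))^{−1} mod 13.
  i = 1 (α = 5): (5−1)(5−6)(5−8)(5−10) = 4·(−1)·(−3)·(−5) = −60 ≡ 5, so v_1 = 5^{−1} = 8 (mod 13).
  i = 2 (α = 1): (1−5)(1−6)(1−8)(1−10) = (−4)·(−5)·(−7)·(−9) = 1260 ≡ 12, so v_2 = 12^{−1} = 12 (mod 13).
  i = 3 (α = 6): (6−5)(6−1)(6−8)(6−10) = 1·5·(−2)·(−4) = 40 ≡ 1, so v_3 = 1^{−1} = 1 (mod 13).
  i = 4 (α = 8): (8−5)(8−1)(8−6)(8−10) = 3·7·2·(−2) = −84 ≡ 7, so v_4 = 7^{−1} = 2 (mod 13).
  i = 5 (α = 10): (10−5)(10−1)(10−6)(10−8) = 5·9·4·2 = 360 ≡ 9, so v_5 = 9^{−1} = 3 (mod 13).
  v = [8, 12, 1, 2, 3].
Step 2: syndromes of r = [2, 2, 12, 6, 0] (all sums mod 13).
  S_0 = Σ v_i r_i = 8·2 + 12·2 + 1·12 + 2·6 + 3·0 = 64 ≡ 12.
  S_1 = Σ v_i α_i r_i = 8·5·2 + 12·1·2 + 1·6·12 + 2·8·6 + 3·10·0 = 272 ≡ 12.
  α_i^2 mod 13 = [12, 1, 10, 12, 9].
  S_2 = Σ v_i α_i^2 r_i = 8·12·2 + 12·1·2 + 1·10·12 + 2·12·6 + 3·9·0 = 480 ≡ 12.
  S = (12, 12, 12) ≠ 0, so r is not a codeword (an error is present).
Step 3: locate the error. For a single error e at position i, S_ℓ = v_i·e·α_i^ℓ, so α_err = S_1/S_0.
  S_0^{−1} = 12^{−1} = 12 (mod 13), so α_err = 12·12 = 144 ≡ 1 = α_2. Error position i = 2.
  Consistency check: S_2/S_1 = 12·12 = 144 ≡ 1 = α_err ✓ (single-error assumption holds).
Step 4: error magnitude e = S_0/v_2 = S_0·∏_{j≠2}(α_2 − α_j) = 12·12 = 144 ≡ 1 (mod 13).
Step 5: correct position 2: c_2 = r_2 − e = 2 − 1 ≡ 1 (mod 13). Hence c = [2, 1, 12, 6, 0].
  Check: interpolating c through the α_i gives m(x) = 4 + 10·x (degree < 2) with m(α_i) = c_i for every i, so c is indeed a codeword.


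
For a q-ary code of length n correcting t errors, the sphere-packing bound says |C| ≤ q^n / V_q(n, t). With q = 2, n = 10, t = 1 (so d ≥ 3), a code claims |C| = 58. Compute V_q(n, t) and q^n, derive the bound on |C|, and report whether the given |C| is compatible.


V_q(n, t) = 11, q^n = 1024, Hamming bound = 93, |C| = 58 ≤ bound (satisfied).

Step 1: Compute V_q(n, t) = Σ_{j=0}^1 C(n, j) (q−1)^j.
  j = 0: C(10,0)·(1)^0 = 1·1 = 1.
  j = 1: C(10,1)·(1)^1 = 10·1 = 10.
  V_q(n, t) = 1 + 10 = 11.
Step 2: q^n = 2^10 = 1024.
Step 3: Hamming bound ⌊q^n / V_q(n,t)⌋ = ⌊1024/11⌋ = 93.
Step 4: Compare |C| = 58 to 93: satisfied.
The claimed |C| lies below the Hamming bound.


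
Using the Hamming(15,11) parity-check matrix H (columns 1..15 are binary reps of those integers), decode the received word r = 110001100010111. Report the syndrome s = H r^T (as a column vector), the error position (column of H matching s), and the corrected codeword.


s = (0, 1, 0, 1)^T, error position = 5, corrected codeword c = 110011100010111

Compute s = H r^T mod 2 one row at a time:
  s_1 = 0 + 0 + 0 + 1 + 0 + 1 + 1 + 1 = 4 ≡ 0 (mod 2).
  s_2 = 0 + 0 + 1 + 1 + 0 + 1 + 1 + 1 = 5 ≡ 1 (mod 2).
  s_3 = 1 + 0 + 1 + 1 + 0 + 1 + 1 + 1 = 6 ≡ 0 (mod 2).
  s_4 = 1 + 0 + 0 + 1 + 0 + 1 + 1 + 1 = 5 ≡ 1 (mod 2).
s = (0, 1, 0, 1)^T — this equals column 5 of H (binary 0101), so error is at position 5.
Correct: flip bit 5 of r = 110001100010111 to get c = 110011100010111.


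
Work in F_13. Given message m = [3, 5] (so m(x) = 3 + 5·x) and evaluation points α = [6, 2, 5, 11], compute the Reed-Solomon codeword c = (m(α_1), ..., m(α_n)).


c = [7, 0, 2, 6]

Message polynomial: m(x) = 3 + 5·x (mod 13).
For each evaluation point α_i, compute m(α_i) mod 13:
  α_1 = 6: Horner steps 5 → 7, so m(6) = 7.
  α_2 = 2: Horner steps 5 → 0, so m(2) = 0.
  α_3 = 5: Horner steps 5 → 2, so m(5) = 2.
  α_4 = 11: Horner steps 5 → 6, so m(11) = 6.
Codeword c = [7, 0, 2, 6] ∈ F_13^4.


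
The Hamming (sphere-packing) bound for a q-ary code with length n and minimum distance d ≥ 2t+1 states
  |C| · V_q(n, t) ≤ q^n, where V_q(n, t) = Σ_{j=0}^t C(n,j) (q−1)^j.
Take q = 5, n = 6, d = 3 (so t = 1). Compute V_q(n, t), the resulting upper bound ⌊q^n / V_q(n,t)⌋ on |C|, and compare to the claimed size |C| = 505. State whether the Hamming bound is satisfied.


V_q(n, t) = 25, q^n = 15625, Hamming bound = 625, |C| = 505 ≤ bound (satisfied).

Step 1: Compute V_q(n, t) = Σ_{j=0}^1 C(n, j) (q−1)^j.
  j = 0: C(6,0)·(4)^0 = 1·1 = 1.
  j = 1: C(6,1)·(4)^1 = 6·4 = 24.
  V_q(n, t) = 1 + 24 = 25.
Step 2: q^n = 5^6 = 15625.
Step 3: Hamming bound ⌊q^n / V_q(n,t)⌋ = ⌊15625/25⌋ = 625.
Step 4: Compare |C| = 505 to 625: satisfied.
The claimed |C| lies below the Hamming bound.


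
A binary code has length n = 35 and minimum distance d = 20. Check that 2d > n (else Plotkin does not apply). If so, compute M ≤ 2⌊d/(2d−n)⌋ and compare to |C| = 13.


Plotkin bound M ≤ 8; given |C| = 13 > bound (violated).

Check applicability: 2d = 40, n = 35.
2d − n = 5 > 0, so Plotkin applies.
Compute d/(2d−n) = 20/5 ≈ 4.0000.
⌊d/(2d−n)⌋ = 4.
Plotkin bound: M ≤ 2·4 = 8.
Given |C| = 13, check: VIOLATED.
This |C| is above the Plotkin bound, so no binary code with n = 35, d = 20 and 13 codewords exists.


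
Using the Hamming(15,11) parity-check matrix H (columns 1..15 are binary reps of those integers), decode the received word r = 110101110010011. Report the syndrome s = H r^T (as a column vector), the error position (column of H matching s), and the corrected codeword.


s = (0, 1, 0, 0)^T, error position = 4, corrected codeword c = 110001110010011

Compute s = H r^T mod 2 one row at a time:
  s_1 = 1 + 0 + 0 + 1 + 0 + 0 + 1 + 1 = 4 ≡ 0 (mod 2).
  s_2 = 1 + 0 + 1 + 1 + 0 + 0 + 1 + 1 = 5 ≡ 1 (mod 2).
  s_3 = 1 + 0 + 1 + 1 + 0 + 1 + 1 + 1 = 6 ≡ 0 (mod 2).
  s_4 = 1 + 0 + 0 + 1 + 0 + 1 + 0 + 1 = 4 ≡ 0 (mod 2).
s = (0, 1, 0, 0)^T — this equals column 4 of H (binary 0100), so error is at position 4.
Correct: flip bit 4 of r = 110101110010011 to get c = 110001110010011.


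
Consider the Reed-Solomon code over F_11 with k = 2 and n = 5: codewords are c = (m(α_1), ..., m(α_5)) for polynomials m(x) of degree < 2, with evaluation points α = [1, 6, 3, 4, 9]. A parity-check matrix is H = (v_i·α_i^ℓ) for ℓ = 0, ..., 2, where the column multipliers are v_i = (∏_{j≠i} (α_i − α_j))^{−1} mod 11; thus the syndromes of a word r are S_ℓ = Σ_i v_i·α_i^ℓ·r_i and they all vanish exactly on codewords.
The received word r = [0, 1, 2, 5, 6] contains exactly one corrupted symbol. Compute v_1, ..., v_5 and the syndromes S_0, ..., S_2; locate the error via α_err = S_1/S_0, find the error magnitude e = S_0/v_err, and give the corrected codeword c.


S = (9, 5, 4), error at position 3, error magnitude e = 6, c = [0, 1, 7, 5, 6].

Step 1: column multipliers v_i = (∏_{j≠i}(α_i − α_j))^{−1} mod 11.
  i = 1 (α = 1): (1−6)(1−3)(1−4)(1−9) = (−5)·(−2)·(−3)·(−8) = 240 ≡ 9, so v_1 = 9^{−1} = 5 (mod 11).
  i = 2 (α = 6): (6−1)(6−3)(6−4)(6−9) = 5·3·2·(−3) = −90 ≡ 9, so v_2 = 9^{−1} = 5 (mod 11).
  i = 3 (α = 3): (3−1)(3−6)(3−4)(3−9) = 2·(−3)·(−1)·(−6) = −36 ≡ 8, so v_3 = 8^{−1} = 7 (mod 11).
  i = 4 (α = 4): (4−1)(4−6)(4−3)(4−9) = 3·(−2)·1·(−5) = 30 ≡ 8, so v_4 = 8^{−1} = 7 (mod 11).
  i = 5 (α = 9): (9−1)(9−6)(9−3)(9−4) = 8·3·6·5 = 720 ≡ 5, so v_5 = 5^{−1} = 9 (mod 11).
  v = [5, 5, 7, 7, 9].
Step 2: syndromes of r = [0, 1, 2, 5, 6] (all sums mod 11).
  S_0 = Σ v_i r_i = 5·0 + 5·1 + 7·2 + 7·5 + 9·6 = 108 ≡ 9.
  S_1 = Σ v_i α_i r_i = 5·1·0 + 5·6·1 + 7·3·2 + 7·4·5 + 9·9·6 = 698 ≡ 5.
  α_i^2 mod 11 = [1, 3, 9, 5, 4].
  S_2 = Σ v_i α_i^2 r_i = 5·1·0 + 5·3·1 + 7·9·2 + 7·5·5 + 9·4·6 = 532 ≡ 4.
  S = (9, 5, 4) ≠ 0, so r is not a codeword (an error is present).
Step 3: locate the error. For a single error e at position i, S_ℓ = v_i·e·α_i^ℓ, so α_err = S_1/S_0.
  S_0^{−1} = 9^{−1} = 5 (mod 11), so α_err = 5·5 = 25 ≡ 3 = α_3. Error position i = 3.
  Consistency check: S_2/S_1 = 4·9 = 36 ≡ 3 = α_err ✓ (single-error assumption holds).
Step 4: error magnitude e = S_0/v_3 = S_0·∏_{j≠3}(α_3 − α_j) = 9·8 = 72 ≡ 6 (mod 11).
Step 5: correct position 3: c_3 = r_3 − e = 2 − 6 ≡ 7 (mod 11). Hence c = [0, 1, 7, 5, 6].
  Check: interpolating c through the α_i gives m(x) = 2 + 9·x (degree < 2) with m(α_i) = c_i for every i, so c is indeed a codeword.


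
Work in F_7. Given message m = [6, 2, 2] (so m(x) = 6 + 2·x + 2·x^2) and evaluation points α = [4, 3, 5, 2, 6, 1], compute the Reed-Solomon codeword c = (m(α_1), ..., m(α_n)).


c = [4, 2, 3, 4, 6, 3]

Message polynomial: m(x) = 6 + 2·x + 2·x^2 (mod 7).
For each evaluation point α_i, compute m(α_i) mod 7:
  α_1 = 4: Horner steps 2 → 3 → 4, so m(4) = 4.
  α_2 = 3: Horner steps 2 → 1 → 2, so m(3) = 2.
  α_3 = 5: Horner steps 2 → 5 → 3, so m(5) = 3.
  α_4 = 2: Horner steps 2 → 6 → 4, so m(2) = 4.
  α_5 = 6: Horner steps 2 → 0 → 6, so m(6) = 6.
  α_6 = 1: Horner steps 2 → 4 → 3, so m(1) = 3.
Codeword c = [4, 2, 3, 4, 6, 3] ∈ F_7^6.


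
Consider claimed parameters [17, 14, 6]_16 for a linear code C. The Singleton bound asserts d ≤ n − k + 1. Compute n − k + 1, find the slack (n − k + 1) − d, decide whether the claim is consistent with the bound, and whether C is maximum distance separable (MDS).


Singleton RHS = n − k + 1 = 4, slack = -2, bound violated (no such code; not MDS).

Singleton bound: d ≤ n − k + 1.
Here n = 17, k = 14, so n − k + 1 = 4.
Given d = 6, check d ≤ 4: NO.
Slack = (n − k + 1) − d = -2.
The slack is negative: d = 6 exceeds n − k + 1 = 4 by 2, so the Singleton bound is violated and no linear [17, 14, 6]_16 code can exist. In particular it is not MDS (MDS requires d = n − k + 1 exactly).
Description: the claimed parameters are [17, 14, 6]_16; such a code would be impossible (violates the Singleton bound).


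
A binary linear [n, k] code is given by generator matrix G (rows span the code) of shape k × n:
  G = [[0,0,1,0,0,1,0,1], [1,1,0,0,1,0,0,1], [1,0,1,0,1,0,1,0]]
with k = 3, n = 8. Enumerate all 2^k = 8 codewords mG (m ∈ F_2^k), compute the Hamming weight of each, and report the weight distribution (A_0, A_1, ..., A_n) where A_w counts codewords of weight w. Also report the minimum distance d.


Weight distribution: A_0 = 1, A_3 = 2, A_4 = 3, A_5 = 2. Minimum distance d = 3.

Enumerate all 2^3 = 8 messages m ∈ F_2^3.
For each, compute codeword c = mG in F_2^8, then tally its weight.
  m = 000 → c = 00000000, weight = 0.
  m = 100 → c = 00100101, weight = 3.
  m = 010 → c = 11001001, weight = 4.
  m = 110 → c = 11101100, weight = 5.
  m = 001 → c = 10101010, weight = 4.
  m = 101 → c = 10001111, weight = 5.
  m = 011 → c = 01100011, weight = 4.
  m = 111 → c = 01000110, weight = 3.
Tally weights:
  weight 0: 1 codewords.
  weight 3: 2 codewords.
  weight 4: 3 codewords.
  weight 5: 2 codewords.
Minimum distance d = smallest w > 0 with A_w > 0 = 3.
Sanity: Σ A_w = 8 = 2^3 = 8 ✓.


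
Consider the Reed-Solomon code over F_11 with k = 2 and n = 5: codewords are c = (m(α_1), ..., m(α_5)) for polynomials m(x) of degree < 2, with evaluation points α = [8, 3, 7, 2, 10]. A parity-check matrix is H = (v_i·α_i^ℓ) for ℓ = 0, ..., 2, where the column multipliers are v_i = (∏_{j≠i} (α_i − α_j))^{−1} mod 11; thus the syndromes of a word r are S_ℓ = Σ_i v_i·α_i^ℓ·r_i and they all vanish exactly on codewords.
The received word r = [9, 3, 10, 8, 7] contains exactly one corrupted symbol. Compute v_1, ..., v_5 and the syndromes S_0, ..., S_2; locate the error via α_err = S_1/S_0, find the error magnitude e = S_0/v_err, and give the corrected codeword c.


S = (9, 7, 3), error at position 4, error magnitude e = 4, c = [9, 3, 10, 4, 7].

Step 1: column multipliers v_i = (∏_{j≠i}(α_i − α_j))^{−1} mod 11.
  i = 1 (α = 8): (8−3)(8−7)(8−2)(8−10) = 5·1·6·(−2) = −60 ≡ 6, so v_1 = 6^{−1} = 2 (mod 11).
  i = 2 (α = 3): (3−8)(3−7)(3−2)(3−10) = (−5)·(−4)·1·(−7) = −140 ≡ 3, so v_2 = 3^{−1} = 4 (mod 11).
  i = 3 (α = 7): (7−8)(7−3)(7−2)(7−10) = (−1)·4·5·(−3) = 60 ≡ 5, so v_3 = 5^{−1} = 9 (mod 11).
  i = 4 (α = 2): (2−8)(2−3)(2−7)(2−10) = (−6)·(−1)·(−5)·(−8) = 240 ≡ 9, so v_4 = 9^{−1} = 5 (mod 11).
  i = 5 (α = 10): (10−8)(10−3)(10−7)(10−2) = 2·7·3·8 = 336 ≡ 6, so v_5 = 6^{−1} = 2 (mod 11).
  v = [2, 4, 9, 5, 2].
Step 2: syndromes of r = [9, 3, 10, 8, 7] (all sums mod 11).
  S_0 = Σ v_i r_i = 2·9 + 4·3 + 9·10 + 5·8 + 2·7 = 174 ≡ 9.
  S_1 = Σ v_i α_i r_i = 2·8·9 + 4·3·3 + 9·7·10 + 5·2·8 + 2·10·7 = 1030 ≡ 7.
  α_i^2 mod 11 = [9, 9, 5, 4, 1].
  S_2 = Σ v_i α_i^2 r_i = 2·9·9 + 4·9·3 + 9·5·10 + 5·4·8 + 2·1·7 = 894 ≡ 3.
  S = (9, 7, 3) ≠ 0, so r is not a codeword (an error is present).
Step 3: locate the error. For a single error e at position i, S_ℓ = v_i·e·α_i^ℓ, so α_err = S_1/S_0.
  S_0^{−1} = 9^{−1} = 5 (mod 11), so α_err = 7·5 = 35 ≡ 2 = α_4. Error position i = 4.
  Consistency check: S_2/S_1 = 3·8 = 24 ≡ 2 = α_err ✓ (single-error assumption holds).
Step 4: error magnitude e = S_0/v_4 = S_0·∏_{j≠4}(α_4 − α_j) = 9·9 = 81 ≡ 4 (mod 11).
Step 5: correct position 4: c_4 = r_4 − e = 8 − 4 ≡ 4 (mod 11). Hence c = [9, 3, 10, 4, 7].
  Check: interpolating c through the α_i gives m(x) = 6 + 10·x (degree < 2) with m(α_i) = c_i for every i, so c is indeed a codeword.


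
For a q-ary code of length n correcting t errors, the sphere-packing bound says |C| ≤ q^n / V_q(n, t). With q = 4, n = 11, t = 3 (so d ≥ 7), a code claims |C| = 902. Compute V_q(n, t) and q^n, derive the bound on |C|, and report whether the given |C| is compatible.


V_q(n, t) = 4984, q^n = 4194304, Hamming bound = 841, |C| = 902 > bound (violated).

Step 1: Compute V_q(n, t) = Σ_{j=0}^3 C(n, j) (q−1)^j.
  j = 0: C(11,0)·(3)^0 = 1·1 = 1.
  j = 1: C(11,1)·(3)^1 = 11·3 = 33.
  j = 2: C(11,2)·(3)^2 = 55·9 = 495.
  j = 3: C(11,3)·(3)^3 = 165·27 = 4455.
  V_q(n, t) = 1 + 33 + 495 + 4455 = 4984.
Step 2: q^n = 4^11 = 4194304.
Step 3: Hamming bound ⌊q^n / V_q(n,t)⌋ = ⌊4194304/4984⌋ = 841.
Step 4: Compare |C| = 902 to 841: violated.
The claimed |C| lies above the Hamming bound, so no 4-ary code of length 11 with d ≥ 7 can have 902 codewords.


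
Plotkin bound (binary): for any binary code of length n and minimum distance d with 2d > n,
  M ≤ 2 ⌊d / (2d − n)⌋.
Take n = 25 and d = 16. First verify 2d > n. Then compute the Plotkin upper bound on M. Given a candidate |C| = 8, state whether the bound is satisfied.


Plotkin bound M ≤ 4; given |C| = 8 > bound (violated).

Check applicability: 2d = 32, n = 25.
2d − n = 7 > 0, so Plotkin applies.
Compute d/(2d−n) = 16/7 ≈ 2.2857.
⌊d/(2d−n)⌋ = 2.
Plotkin bound: M ≤ 2·2 = 4.
Given |C| = 8, check: VIOLATED.
This |C| is above the Plotkin bound, so no binary code with n = 25, d = 16 and 8 codewords exists.


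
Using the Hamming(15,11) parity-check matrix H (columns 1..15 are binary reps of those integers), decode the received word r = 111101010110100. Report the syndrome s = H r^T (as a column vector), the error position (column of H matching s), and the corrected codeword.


s = (0, 1, 1, 0)^T, error position = 6, corrected codeword c = 111100010110100

Compute s = H r^T mod 2 one row at a time:
  s_1 = 1 + 0 + 1 + 1 + 0 + 1 + 0 + 0 = 4 ≡ 0 (mod 2).
  s_2 = 1 + 0 + 1 + 0 + 0 + 1 + 0 + 0 = 3 ≡ 1 (mod 2).
  s_3 = 1 + 1 + 1 + 0 + 1 + 1 + 0 + 0 = 5 ≡ 1 (mod 2).
  s_4 = 1 + 1 + 0 + 0 + 0 + 1 + 1 + 0 = 4 ≡ 0 (mod 2).
s = (0, 1, 1, 0)^T — this equals column 6 of H (binary 0110), so error is at position 6.
Correct: flip bit 6 of r = 111101010110100 to get c = 111100010110100.


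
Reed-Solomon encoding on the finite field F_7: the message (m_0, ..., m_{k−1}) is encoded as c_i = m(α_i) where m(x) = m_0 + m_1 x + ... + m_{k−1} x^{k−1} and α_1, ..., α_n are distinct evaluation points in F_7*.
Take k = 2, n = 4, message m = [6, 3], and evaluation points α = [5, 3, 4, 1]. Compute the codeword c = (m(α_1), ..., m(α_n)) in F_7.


c = [0, 1, 4, 2]

Message polynomial: m(x) = 6 + 3·x (mod 7).
For each evaluation point α_i, compute m(α_i) mod 7:
  α_1 = 5: Horner steps 3 → 0, so m(5) = 0.
  α_2 = 3: Horner steps 3 → 1, so m(3) = 1.
  α_3 = 4: Horner steps 3 → 4, so m(4) = 4.
  α_4 = 1: Horner steps 3 → 2, so m(1) = 2.
Codeword c = [0, 1, 4, 2] ∈ F_7^4.


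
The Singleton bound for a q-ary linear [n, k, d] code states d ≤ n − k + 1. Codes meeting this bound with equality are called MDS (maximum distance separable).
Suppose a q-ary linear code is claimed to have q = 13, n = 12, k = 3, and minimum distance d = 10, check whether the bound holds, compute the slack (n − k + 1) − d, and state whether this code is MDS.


Singleton RHS = n − k + 1 = 10, slack = 0, bound satisfied, MDS.

Singleton bound: d ≤ n − k + 1.
Here n = 12, k = 3, so n − k + 1 = 10.
Given d = 10, check d ≤ 10: YES.
Slack = (n − k + 1) − d = 0.
The code is MDS (slack = 0).
Description: the claimed parameters are [12, 3, 10]_13; such a code would be MDS (meets Singleton bound).


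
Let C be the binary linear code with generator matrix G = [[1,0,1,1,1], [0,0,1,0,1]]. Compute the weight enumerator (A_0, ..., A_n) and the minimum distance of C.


Weight distribution: A_0 = 1, A_2 = 2, A_4 = 1. Minimum distance d = 2.

Enumerate all 2^2 = 4 messages m ∈ F_2^2.
For each, compute codeword c = mG in F_2^5, then tally its weight.
  m = 00 → c = 00000, weight = 0.
  m = 10 → c = 10111, weight = 4.
  m = 01 → c = 00101, weight = 2.
  m = 11 → c = 10010, weight = 2.
Tally weights:
  weight 0: 1 codewords.
  weight 2: 2 codewords.
  weight 4: 1 codewords.
Minimum distance d = smallest w > 0 with A_w > 0 = 2.
Sanity: Σ A_w = 4 = 2^2 = 4 ✓.


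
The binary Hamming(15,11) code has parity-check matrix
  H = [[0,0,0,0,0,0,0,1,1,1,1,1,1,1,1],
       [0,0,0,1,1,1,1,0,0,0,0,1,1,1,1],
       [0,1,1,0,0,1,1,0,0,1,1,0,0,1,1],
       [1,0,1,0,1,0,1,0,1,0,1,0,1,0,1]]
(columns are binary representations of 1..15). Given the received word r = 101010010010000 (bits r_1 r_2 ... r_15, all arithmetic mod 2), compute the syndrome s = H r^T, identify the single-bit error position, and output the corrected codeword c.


s = (0, 1, 0, 0)^T, error position = 4, corrected codeword c = 101110010010000

Compute s = H r^T mod 2 one row at a time:
  s_1 = 1 + 0 + 0 + 1 + 0 + 0 + 0 + 0 = 2 ≡ 0 (mod 2).
  s_2 = 0 + 1 + 0 + 0 + 0 + 0 + 0 + 0 = 1 ≡ 1 (mod 2).
  s_3 = 0 + 1 + 0 + 0 + 0 + 1 + 0 + 0 = 2 ≡ 0 (mod 2).
  s_4 = 1 + 1 + 1 + 0 + 0 + 1 + 0 + 0 = 4 ≡ 0 (mod 2).
s = (0, 1, 0, 0)^T — this equals column 4 of H (binary 0100), so error is at position 4.
Correct: flip bit 4 of r = 101010010010000 to get c = 101110010010000.


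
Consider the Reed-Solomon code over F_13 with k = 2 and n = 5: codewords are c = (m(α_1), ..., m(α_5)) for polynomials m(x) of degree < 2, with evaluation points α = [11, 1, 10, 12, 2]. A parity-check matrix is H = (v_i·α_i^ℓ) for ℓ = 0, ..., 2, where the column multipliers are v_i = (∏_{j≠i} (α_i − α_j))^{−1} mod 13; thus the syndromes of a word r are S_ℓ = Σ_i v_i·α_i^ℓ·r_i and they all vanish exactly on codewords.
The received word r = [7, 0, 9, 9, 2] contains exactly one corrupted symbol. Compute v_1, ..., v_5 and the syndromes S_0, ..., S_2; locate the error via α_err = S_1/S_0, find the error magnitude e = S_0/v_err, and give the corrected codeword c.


S = (4, 1, 10), error at position 3, error magnitude e = 4, c = [7, 0, 5, 9, 2].

Step 1: column multipliers v_i = (∏_{j≠i}(α_i − α_j))^{−1} mod 13.
  i = 1 (α = 11): (11−1)(11−10)(11−12)(11−2) = 10·1·(−1)·9 = −90 ≡ 1, so v_1 = 1^{−1} = 1 (mod 13).
  i = 2 (α = 1): (1−11)(1−10)(1−12)(1−2) = (−10)·(−9)·(−11)·(−1) = 990 ≡ 2, so v_2 = 2^{−1} = 7 (mod 13).
  i = 3 (α = 10): (10−11)(10−1)(10−12)(10−2) = (−1)·9·(−2)·8 = 144 ≡ 1, so v_3 = 1^{−1} = 1 (mod 13).
  i = 4 (α = 12): (12−11)(12−1)(12−10)(12−2) = 1·11·2·10 = 220 ≡ 12, so v_4 = 12^{−1} = 12 (mod 13).
  i = 5 (α = 2): (2−11)(2−1)(2−10)(2−12) = (−9)·1·(−8)·(−10) = −720 ≡ 8, so v_5 = 8^{−1} = 5 (mod 13).
  v = [1, 7, 1, 12, 5].
Step 2: syndromes of r = [7, 0, 9, 9, 2] (all sums mod 13).
  S_0 = Σ v_i r_i = 1·7 + 7·0 + 1·9 + 12·9 + 5·2 = 134 ≡ 4.
  S_1 = Σ v_i α_i r_i = 1·11·7 + 7·1·0 + 1·10·9 + 12·12·9 + 5·2·2 = 1483 ≡ 1.
  α_i^2 mod 13 = [4, 1, 9, 1, 4].
  S_2 = Σ v_i α_i^2 r_i = 1·4·7 + 7·1·0 + 1·9·9 + 12·1·9 + 5·4·2 = 257 ≡ 10.
  S = (4, 1, 10) ≠ 0, so r is not a codeword (an error is present).
Step 3: locate the error. For a single error e at position i, S_ℓ = v_i·e·α_i^ℓ, so α_err = S_1/S_0.
  S_0^{−1} = 4^{−1} = 10 (mod 13), so α_err = 1·10 = 10 ≡ 10 = α_3. Error position i = 3.
  Consistency check: S_2/S_1 = 10·1 = 10 ≡ 10 = α_err ✓ (single-error assumption holds).
Step 4: error magnitude e = S_0/v_3 = S_0·∏_{j≠3}(α_3 − α_j) = 4·1 = 4 ≡ 4 (mod 13).
Step 5: correct position 3: c_3 = r_3 − e = 9 − 4 ≡ 5 (mod 13). Hence c = [7, 0, 5, 9, 2].
  Check: interpolating c through the α_i gives m(x) = 11 + 2·x (degree < 2) with m(α_i) = c_i for every i, so c is indeed a codeword.


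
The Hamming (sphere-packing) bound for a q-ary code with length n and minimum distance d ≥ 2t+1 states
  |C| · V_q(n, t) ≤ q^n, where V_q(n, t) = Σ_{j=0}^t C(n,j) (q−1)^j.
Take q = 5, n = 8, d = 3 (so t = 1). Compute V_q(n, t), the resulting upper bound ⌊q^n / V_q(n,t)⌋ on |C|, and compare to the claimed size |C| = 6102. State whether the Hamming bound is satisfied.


V_q(n, t) = 33, q^n = 390625, Hamming bound = 11837, |C| = 6102 ≤ bound (satisfied).

Step 1: Compute V_q(n, t) = Σ_{j=0}^1 C(n, j) (q−1)^j.
  j = 0: C(8,0)·(4)^0 = 1·1 = 1.
  j = 1: C(8,1)·(4)^1 = 8·4 = 32.
  V_q(n, t) = 1 + 32 = 33.
Step 2: q^n = 5^8 = 390625.
Step 3: Hamming bound ⌊q^n / V_q(n,t)⌋ = ⌊390625/33⌋ = 11837.
Step 4: Compare |C| = 6102 to 11837: satisfied.
The claimed |C| lies below the Hamming bound.


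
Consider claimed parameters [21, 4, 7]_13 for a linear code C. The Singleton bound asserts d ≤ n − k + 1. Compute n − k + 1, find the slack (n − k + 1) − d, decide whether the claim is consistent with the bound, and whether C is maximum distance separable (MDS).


Singleton RHS = n − k + 1 = 18, slack = 11, bound satisfied, not MDS.

Singleton bound: d ≤ n − k + 1.
Here n = 21, k = 4, so n − k + 1 = 18.
Given d = 7, check d ≤ 18: YES.
Slack = (n − k + 1) − d = 11.
The code is NOT MDS (slack = 11 > 0).
Description: the claimed parameters are [21, 4, 7]_13; such a code would be non-MDS.


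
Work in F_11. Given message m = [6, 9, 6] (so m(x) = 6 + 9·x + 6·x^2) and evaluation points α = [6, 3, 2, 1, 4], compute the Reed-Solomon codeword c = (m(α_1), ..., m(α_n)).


c = [1, 10, 4, 10, 6]

Message polynomial: m(x) = 6 + 9·x + 6·x^2 (mod 11).
For each evaluation point α_i, compute m(α_i) mod 11:
  α_1 = 6: Horner steps 6 → 1 → 1, so m(6) = 1.
  α_2 = 3: Horner steps 6 → 5 → 10, so m(3) = 10.
  α_3 = 2: Horner steps 6 → 10 → 4, so m(2) = 4.
  α_4 = 1: Horner steps 6 → 4 → 10, so m(1) = 10.
  α_5 = 4: Horner steps 6 → 0 → 6, so m(4) = 6.
Codeword c = [1, 10, 4, 10, 6] ∈ F_11^5.


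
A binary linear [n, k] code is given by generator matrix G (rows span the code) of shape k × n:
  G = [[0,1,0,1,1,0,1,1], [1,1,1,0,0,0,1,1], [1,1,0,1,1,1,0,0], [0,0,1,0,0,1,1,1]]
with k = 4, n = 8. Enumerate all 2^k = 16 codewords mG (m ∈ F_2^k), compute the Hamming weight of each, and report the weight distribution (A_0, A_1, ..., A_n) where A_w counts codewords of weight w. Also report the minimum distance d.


Weight distribution: A_0 = 1, A_2 = 2, A_3 = 3, A_4 = 3, A_5 = 4, A_6 = 2, A_7 = 1. Minimum distance d = 2.

Enumerate all 2^4 = 16 messages m ∈ F_2^4.
For each, compute codeword c = mG in F_2^8, then tally its weight.
  m = 0000 → c = 00000000, weight = 0.
  m = 1000 → c = 01011011, weight = 5.
  m = 0100 → c = 11100011, weight = 5.
  m = 1100 → c = 10111000, weight = 4.
  m = 0010 → c = 11011100, weight = 5.
  m = 1010 → c = 10000111, weight = 4.
  m = 0110 → c = 00111111, weight = 6.
  m = 1110 → c = 01100100, weight = 3.
  m = 0001 → c = 00100111, weight = 4.
  m = 1001 → c = 01111100, weight = 5.
  m = 0101 → c = 11000100, weight = 3.
  m = 1101 → c = 10011111, weight = 6.
  m = 0011 → c = 11111011, weight = 7.
  m = 1011 → c = 10100000, weight = 2.
  m = 0111 → c = 00011000, weight = 2.
  m = 1111 → c = 01000011, weight = 3.
Tally weights:
  weight 0: 1 codewords.
  weight 2: 2 codewords.
  weight 3: 3 codewords.
  weight 4: 3 codewords.
  weight 5: 4 codewords.
  weight 6: 2 codewords.
  weight 7: 1 codewords.
Minimum distance d = smallest w > 0 with A_w > 0 = 2.
Sanity: Σ A_w = 16 = 2^4 = 16 ✓.


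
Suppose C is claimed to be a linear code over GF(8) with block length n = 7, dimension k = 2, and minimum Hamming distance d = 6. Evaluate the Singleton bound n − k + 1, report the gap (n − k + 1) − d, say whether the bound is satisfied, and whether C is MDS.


Singleton RHS = n − k + 1 = 6, slack = 0, bound satisfied, MDS.

Singleton bound: d ≤ n − k + 1.
Here n = 7, k = 2, so n − k + 1 = 6.
Given d = 6, check d ≤ 6: YES.
Slack = (n − k + 1) − d = 0.
The code is MDS (slack = 0).
Description: the claimed parameters are [7, 2, 6]_8; such a code would be MDS (meets Singleton bound).


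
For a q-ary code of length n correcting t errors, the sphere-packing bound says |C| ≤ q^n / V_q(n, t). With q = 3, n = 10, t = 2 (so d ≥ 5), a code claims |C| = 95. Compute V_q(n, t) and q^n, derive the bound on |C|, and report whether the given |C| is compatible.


V_q(n, t) = 201, q^n = 59049, Hamming bound = 293, |C| = 95 ≤ bound (satisfied).

Step 1: Compute V_q(n, t) = Σ_{j=0}^2 C(n, j) (q−1)^j.
  j = 0: C(10,0)·(2)^0 = 1·1 = 1.
  j = 1: C(10,1)·(2)^1 = 10·2 = 20.
  j = 2: C(10,2)·(2)^2 = 45·4 = 180.
  V_q(n, t) = 1 + 20 + 180 = 201.
Step 2: q^n = 3^10 = 59049.
Step 3: Hamming bound ⌊q^n / V_q(n,t)⌋ = ⌊59049/201⌋ = 293.
Step 4: Compare |C| = 95 to 293: satisfied.
The claimed |C| lies below the Hamming bound.


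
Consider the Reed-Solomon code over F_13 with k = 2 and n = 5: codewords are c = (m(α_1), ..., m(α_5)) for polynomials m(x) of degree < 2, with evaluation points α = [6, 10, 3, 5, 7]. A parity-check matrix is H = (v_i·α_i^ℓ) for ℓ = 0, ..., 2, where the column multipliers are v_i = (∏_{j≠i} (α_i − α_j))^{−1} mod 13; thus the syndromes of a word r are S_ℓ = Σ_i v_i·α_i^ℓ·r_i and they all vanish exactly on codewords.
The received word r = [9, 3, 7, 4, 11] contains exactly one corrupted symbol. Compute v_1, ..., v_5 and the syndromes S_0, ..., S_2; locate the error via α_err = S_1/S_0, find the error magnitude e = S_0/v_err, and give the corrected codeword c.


S = (5, 9, 11), error at position 5, error magnitude e = 10, c = [9, 3, 7, 4, 1].

Step 1: column multipliers v_i = (∏_{j≠i}(α_i − α_j))^{−1} mod 13.
  i = 1 (α = 6): (6−10)(6−3)(6−5)(6−7) = (−4)·3·1·(−1) = 12 ≡ 12, so v_1 = 12^{−1} = 12 (mod 13).
  i = 2 (α = 10): (10−6)(10−3)(10−5)(10−7) = 4·7·5·3 = 420 ≡ 4, so v_2 = 4^{−1} = 10 (mod 13).
  i = 3 (α = 3): (3−6)(3−10)(3−5)(3−7) = (−3)·(−7)·(−2)·(−4) = 168 ≡ 12, so v_3 = 12^{−1} = 12 (mod 13).
  i = 4 (α = 5): (5−6)(5−10)(5−3)(5−7) = (−1)·(−5)·2·(−2) = −20 ≡ 6, so v_4 = 6^{−1} = 11 (mod 13).
  i = 5 (α = 7): (7−6)(7−10)(7−3)(7−5) = 1·(−3)·4·2 = −24 ≡ 2, so v_5 = 2^{−1} = 7 (mod 13).
  v = [12, 10, 12, 11, 7].
Step 2: syndromes of r = [9, 3, 7, 4, 11] (all sums mod 13).
  S_0 = Σ v_i r_i = 12·9 + 10·3 + 12·7 + 11·4 + 7·11 = 343 ≡ 5.
  S_1 = Σ v_i α_i r_i = 12·6·9 + 10·10·3 + 12·3·7 + 11·5·4 + 7·7·11 = 1959 ≡ 9.
  α_i^2 mod 13 = [10, 9, 9, 12, 10].
  S_2 = Σ v_i α_i^2 r_i = 12·10·9 + 10·9·3 + 12·9·7 + 11·12·4 + 7·10·11 = 3404 ≡ 11.
  S = (5, 9, 11) ≠ 0, so r is not a codeword (an error is present).
Step 3: locate the error. For a single error e at position i, S_ℓ = v_i·e·α_i^ℓ, so α_err = S_1/S_0.
  S_0^{−1} = 5^{−1} = 8 (mod 13), so α_err = 9·8 = 72 ≡ 7 = α_5. Error position i = 5.
  Consistency check: S_2/S_1 = 11·3 = 33 ≡ 7 = α_err ✓ (single-error assumption holds).
Step 4: error magnitude e = S_0/v_5 = S_0·∏_{j≠5}(α_5 − α_j) = 5·2 = 10 ≡ 10 (mod 13).
Step 5: correct position 5: c_5 = r_5 − e = 11 − 10 ≡ 1 (mod 13). Hence c = [9, 3, 7, 4, 1].
  Check: interpolating c through the α_i gives m(x) = 5 + 5·x (degree < 2) with m(α_i) = c_i for every i, so c is indeed a codeword.


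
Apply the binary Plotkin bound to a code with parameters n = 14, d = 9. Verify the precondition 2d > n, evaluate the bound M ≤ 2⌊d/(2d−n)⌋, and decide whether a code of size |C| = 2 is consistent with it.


Plotkin bound M ≤ 4; given |C| = 2 ≤ bound (satisfied).

Check applicability: 2d = 18, n = 14.
2d − n = 4 > 0, so Plotkin applies.
Compute d/(2d−n) = 9/4 ≈ 2.2500.
⌊d/(2d−n)⌋ = 2.
Plotkin bound: M ≤ 2·2 = 4.
Given |C| = 2, check: satisfied.
This |C| is below the Plotkin bound.


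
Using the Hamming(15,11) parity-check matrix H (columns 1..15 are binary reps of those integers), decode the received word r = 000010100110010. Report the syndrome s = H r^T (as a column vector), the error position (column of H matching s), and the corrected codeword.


s = (1, 1, 0, 1)^T, error position = 13, corrected codeword c = 000010100110110

Compute s = H r^T mod 2 one row at a time:
  s_1 = 0 + 0 + 1 + 1 + 0 + 0 + 1 + 0 = 3 ≡ 1 (mod 2).
  s_2 = 0 + 1 + 0 + 1 + 0 + 0 + 1 + 0 = 3 ≡ 1 (mod 2).
  s_3 = 0 + 0 + 0 + 1 + 1 + 1 + 1 + 0 = 4 ≡ 0 (mod 2).
  s_4 = 0 + 0 + 1 + 1 + 0 + 1 + 0 + 0 = 3 ≡ 1 (mod 2).
s = (1, 1, 0, 1)^T — this equals column 13 of H (binary 1101), so error is at position 13.
Correct: flip bit 13 of r = 000010100110010 to get c = 000010100110110.


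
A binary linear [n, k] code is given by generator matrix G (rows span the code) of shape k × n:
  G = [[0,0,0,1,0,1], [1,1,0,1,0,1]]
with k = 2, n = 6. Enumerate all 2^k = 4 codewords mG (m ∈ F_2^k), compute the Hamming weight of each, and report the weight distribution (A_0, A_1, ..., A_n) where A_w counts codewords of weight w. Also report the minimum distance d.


Weight distribution: A_0 = 1, A_2 = 2, A_4 = 1. Minimum distance d = 2.

Enumerate all 2^2 = 4 messages m ∈ F_2^2.
For each, compute codeword c = mG in F_2^6, then tally its weight.
  m = 00 → c = 000000, weight = 0.
  m = 10 → c = 000101, weight = 2.
  m = 01 → c = 110101, weight = 4.
  m = 11 → c = 110000, weight = 2.
Tally weights:
  weight 0: 1 codewords.
  weight 2: 2 codewords.
  weight 4: 1 codewords.
Minimum distance d = smallest w > 0 with A_w > 0 = 2.
Sanity: Σ A_w = 4 = 2^2 = 4 ✓.


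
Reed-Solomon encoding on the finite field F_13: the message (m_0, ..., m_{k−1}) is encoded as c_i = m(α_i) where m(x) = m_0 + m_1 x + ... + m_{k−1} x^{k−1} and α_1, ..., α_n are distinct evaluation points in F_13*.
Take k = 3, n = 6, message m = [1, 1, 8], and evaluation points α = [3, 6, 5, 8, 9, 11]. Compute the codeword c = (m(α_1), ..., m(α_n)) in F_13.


c = [11, 9, 11, 1, 8, 5]

Message polynomial: m(x) = 1 + 1·x + 8·x^2 (mod 13).
For each evaluation point α_i, compute m(α_i) mod 13:
  α_1 = 3: Horner steps 8 → 12 → 11, so m(3) = 11.
  α_2 = 6: Horner steps 8 → 10 → 9, so m(6) = 9.
  α_3 = 5: Horner steps 8 → 2 → 11, so m(5) = 11.
  α_4 = 8: Horner steps 8 → 0 → 1, so m(8) = 1.
  α_5 = 9: Horner steps 8 → 8 → 8, so m(9) = 8.
  α_6 = 11: Horner steps 8 → 11 → 5, so m(11) = 5.
Codeword c = [11, 9, 11, 1, 8, 5] ∈ F_13^6.


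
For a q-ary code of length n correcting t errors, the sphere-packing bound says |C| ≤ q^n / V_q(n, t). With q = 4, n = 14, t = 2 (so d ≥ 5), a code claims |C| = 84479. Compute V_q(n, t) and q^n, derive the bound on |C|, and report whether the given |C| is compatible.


V_q(n, t) = 862, q^n = 268435456, Hamming bound = 311410, |C| = 84479 ≤ bound (satisfied).

Step 1: Compute V_q(n, t) = Σ_{j=0}^2 C(n, j) (q−1)^j.
  j = 0: C(14,0)·(3)^0 = 1·1 = 1.
  j = 1: C(14,1)·(3)^1 = 14·3 = 42.
  j = 2: C(14,2)·(3)^2 = 91·9 = 819.
  V_q(n, t) = 1 + 42 + 819 = 862.
Step 2: q^n = 4^14 = 268435456.
Step 3: Hamming bound ⌊q^n / V_q(n,t)⌋ = ⌊268435456/862⌋ = 311410.
Step 4: Compare |C| = 84479 to 311410: satisfied.
The claimed |C| lies below the Hamming bound.


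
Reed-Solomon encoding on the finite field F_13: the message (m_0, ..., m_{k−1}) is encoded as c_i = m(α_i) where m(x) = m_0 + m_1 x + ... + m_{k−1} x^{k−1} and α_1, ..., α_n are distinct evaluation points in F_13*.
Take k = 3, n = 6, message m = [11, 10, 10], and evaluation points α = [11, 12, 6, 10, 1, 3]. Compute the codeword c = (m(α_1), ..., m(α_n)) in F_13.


c = [5, 11, 2, 6, 5, 1]

Message polynomial: m(x) = 11 + 10·x + 10·x^2 (mod 13).
For each evaluation point α_i, compute m(α_i) mod 13:
  α_1 = 11: Horner steps 10 → 3 → 5, so m(11) = 5.
  α_2 = 12: Horner steps 10 → 0 → 11, so m(12) = 11.
  α_3 = 6: Horner steps 10 → 5 → 2, so m(6) = 2.
  α_4 = 10: Horner steps 10 → 6 → 6, so m(10) = 6.
  α_5 = 1: Horner steps 10 → 7 → 5, so m(1) = 5.
  α_6 = 3: Horner steps 10 → 1 → 1, so m(3) = 1.
Codeword c = [5, 11, 2, 6, 5, 1] ∈ F_13^6.
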